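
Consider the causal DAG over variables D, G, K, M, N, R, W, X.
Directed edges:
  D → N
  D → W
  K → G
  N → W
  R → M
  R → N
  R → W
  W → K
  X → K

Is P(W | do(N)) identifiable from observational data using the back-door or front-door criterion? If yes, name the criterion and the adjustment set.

desc(N)\{N}={G,K,W}; candidates ⊆ {D,M,R,X}.
size 0: {}; under {} N still reaches {D,G,K,M,R,W} ∋ W.
size 1: {D}, {M}, {R} …(+1); under {D} N still reaches {G,K,M,R,W} ∋ W.
{D,R}: N⊥W given {D,R} in G with N→· removed — back-door holds.
P(W|do(N)) = Σ_{D,R} P(W|N,D,R)·P(D,R).

P(W|do(N)): backdoor, adjust for {D, R}.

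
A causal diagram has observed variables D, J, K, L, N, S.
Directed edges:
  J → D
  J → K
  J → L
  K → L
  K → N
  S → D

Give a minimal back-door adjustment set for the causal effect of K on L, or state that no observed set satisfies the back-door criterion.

K→L: minimal back-door set {J}.

desc(K)\{K}={L,N}; candidates ⊆ {D,J,S}.
size 0: {}; under {} K still reaches {D,J,L} ∋ L.
{J}: K⊥L given {J} in G with K→· removed — back-door holds.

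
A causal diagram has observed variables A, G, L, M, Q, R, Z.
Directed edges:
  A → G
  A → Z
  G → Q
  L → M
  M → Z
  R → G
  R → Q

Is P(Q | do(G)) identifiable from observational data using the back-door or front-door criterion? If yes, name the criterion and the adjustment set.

P(Q|do(G)): backdoor, adjust for {R}.

desc(G)\{G}={Q}; candidates ⊆ {A,L,M,R,Z}.
size 0: {}; under {} G still reaches {A,Q,R,Z} ∋ Q.
{R}: G⊥Q given {R} in G with G→· removed — back-door holds.
P(Q|do(G)) = Σ_{R} P(Q|G,R)·P(R).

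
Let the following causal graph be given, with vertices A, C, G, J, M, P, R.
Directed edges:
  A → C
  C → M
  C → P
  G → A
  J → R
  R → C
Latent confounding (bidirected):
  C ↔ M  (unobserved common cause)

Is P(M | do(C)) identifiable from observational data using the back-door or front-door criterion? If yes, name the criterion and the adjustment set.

desc(C)\{C}={M,P}; candidates ⊆ {A,G,J,R}.
C↔M: latent back-door arc(s) into C.
size 0: {}; under {} C still reaches {A,G,J,M,R} ∋ M.
size 1: {A}, {G}, {J} …(+1); under {A} C still reaches {J,M,R} ∋ M.
size 2: {A,G}, {A,J}, {A,R} …(+3); under {A,G} C still reaches {J,M,R} ∋ M.
C↔M cannot be blocked by any observed set — no back-door set.
No mediator lies on a directed C→…→M path.
Neither criterion identifies P(M|do(C)) in this graph.

P(M|do(C)): not identifiable (no BD/FD set).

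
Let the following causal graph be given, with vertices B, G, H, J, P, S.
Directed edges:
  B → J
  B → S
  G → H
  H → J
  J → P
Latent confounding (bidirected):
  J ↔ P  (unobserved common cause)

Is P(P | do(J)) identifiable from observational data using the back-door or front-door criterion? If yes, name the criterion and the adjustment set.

desc(J)\{J}={P}; candidates ⊆ {B,G,H,S}.
J↔P: latent back-door arc(s) into J.
size 0: {}; under {} J still reaches {B,G,H,P,S} ∋ P.
size 1: {B}, {G}, {H} …(+1); under {B} J still reaches {G,H,P} ∋ P.
size 2: {B,G}, {B,H}, {B,S} …(+3); under {B,G} J still reaches {H,P} ∋ P.
J↔P cannot be blocked by any observed set — no back-door set.
No mediator lies on a directed J→…→P path.
Neither criterion identifies P(P|do(J)) in this graph.

P(P|do(J)): not identifiable (no BD/FD set).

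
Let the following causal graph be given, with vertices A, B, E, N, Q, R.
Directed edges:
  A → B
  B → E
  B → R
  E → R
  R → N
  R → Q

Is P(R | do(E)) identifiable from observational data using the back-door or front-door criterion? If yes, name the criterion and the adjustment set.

P(R|do(E)): backdoor, adjust for {B}.

desc(E)\{E}={N,Q,R}; candidates ⊆ {A,B}.
size 0: {}; under {} E still reaches {A,B,N,Q,R} ∋ R.
{B}: E⊥R given {B} in G with E→· removed — back-door holds.
P(R|do(E)) = Σ_{B} P(R|E,B)·P(B).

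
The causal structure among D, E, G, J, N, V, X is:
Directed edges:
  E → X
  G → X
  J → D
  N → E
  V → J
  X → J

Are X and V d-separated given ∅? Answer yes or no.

Bayes-Ball from X | ∅ reaches {D,E,G,J,N}.
V ∉ reach(X|∅) ⇒ X ⊥ V | ∅.

Yes — X ⊥ V | ∅.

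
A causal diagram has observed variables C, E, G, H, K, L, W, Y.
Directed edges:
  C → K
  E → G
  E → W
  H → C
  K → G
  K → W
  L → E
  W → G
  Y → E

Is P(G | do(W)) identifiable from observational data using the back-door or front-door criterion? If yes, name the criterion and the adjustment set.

P(G|do(W)): backdoor, adjust for {E, K}.

desc(W)\{W}={G}; candidates ⊆ {C,E,H,K,L,Y}.
size 0: {}; under {} W still reaches {C,E,G,H,K,L,Y} ∋ G.
size 1: {C}, {E}, {H} …(+3); under {C} W still reaches {E,G,K,L,Y} ∋ G.
{E,K}: W⊥G given {E,K} in G with W→· removed — back-door holds.
P(G|do(W)) = Σ_{E,K} P(G|W,E,K)·P(E,K).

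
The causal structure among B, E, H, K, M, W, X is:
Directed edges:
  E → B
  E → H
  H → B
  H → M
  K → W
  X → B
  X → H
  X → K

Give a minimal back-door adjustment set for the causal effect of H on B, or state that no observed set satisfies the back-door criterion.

desc(H)\{H}={B,M}; candidates ⊆ {E,K,W,X}.
size 0: {}; under {} H still reaches {B,E,K,W,X} ∋ B.
size 1: {E}, {K}, {W} …(+1); under {E} H still reaches {B,K,W,X} ∋ B.
{E,X}: H⊥B given {E,X} in G with H→· removed — back-door holds.

H→B: minimal back-door set {E, X}.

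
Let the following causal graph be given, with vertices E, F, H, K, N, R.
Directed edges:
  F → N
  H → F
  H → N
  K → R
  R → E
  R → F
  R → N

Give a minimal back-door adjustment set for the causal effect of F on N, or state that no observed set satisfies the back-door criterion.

F→N: minimal back-door set {H, R}.

desc(F)\{F}={N}; candidates ⊆ {E,H,K,R}.
size 0: {}; under {} F still reaches {E,H,K,N,R} ∋ N.
size 1: {E}, {H}, {K} …(+1); under {E} F still reaches {H,K,N,R} ∋ N.
{H,R}: F⊥N given {H,R} in G with F→· removed — back-door holds.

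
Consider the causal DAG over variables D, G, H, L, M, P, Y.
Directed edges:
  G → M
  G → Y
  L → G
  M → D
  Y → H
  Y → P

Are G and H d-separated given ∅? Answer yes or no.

No — G and H are d-connected given ∅.

Bayes-Ball from G | ∅ reaches {D,H,L,M,P,Y}.
H ∈ reach(G|∅) ⇒ G ⊥̸ H | ∅.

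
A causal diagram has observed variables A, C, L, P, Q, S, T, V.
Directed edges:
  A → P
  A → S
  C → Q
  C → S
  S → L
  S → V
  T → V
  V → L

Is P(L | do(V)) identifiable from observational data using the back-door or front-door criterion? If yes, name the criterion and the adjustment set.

P(L|do(V)): backdoor, adjust for {S}.

desc(V)\{V}={L}; candidates ⊆ {A,C,P,Q,S,T}.
size 0: {}; under {} V still reaches {A,C,L,P,Q,S,T} ∋ L.
{S}: V⊥L given {S} in G with V→· removed — back-door holds.
P(L|do(V)) = Σ_{S} P(L|V,S)·P(S).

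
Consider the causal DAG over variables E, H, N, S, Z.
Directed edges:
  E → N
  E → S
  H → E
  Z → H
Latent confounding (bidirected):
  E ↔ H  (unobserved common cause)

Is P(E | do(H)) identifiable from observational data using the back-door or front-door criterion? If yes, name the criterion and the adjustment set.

P(E|do(H)): not identifiable (no BD/FD set).

desc(H)\{H}={E,N,S}; candidates ⊆ {Z}.
H↔E: latent back-door arc(s) into H.
size 0: {}; under {} H still reaches {E,N,S,Z} ∋ E.
size 1: {Z}; under {Z} H still reaches {E,N,S} ∋ E.
H↔E cannot be blocked by any observed set — no back-door set.
No mediator lies on a directed H→…→E path.
Neither criterion identifies P(E|do(H)) in this graph.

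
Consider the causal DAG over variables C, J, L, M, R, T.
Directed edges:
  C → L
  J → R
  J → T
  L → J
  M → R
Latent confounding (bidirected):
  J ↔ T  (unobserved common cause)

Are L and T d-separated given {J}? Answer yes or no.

No — L and T are d-connected given {J}.

Bayes-Ball from L | {J} reaches {C,T}.
T ∈ reach(L|{J}) ⇒ L ⊥̸ T | {J}.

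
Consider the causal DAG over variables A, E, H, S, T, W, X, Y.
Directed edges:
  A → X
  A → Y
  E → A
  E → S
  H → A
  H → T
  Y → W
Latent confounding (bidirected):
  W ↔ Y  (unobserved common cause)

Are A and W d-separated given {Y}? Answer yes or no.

No — A and W are d-connected given {Y}.

Bayes-Ball from A | {Y} reaches {E,H,S,T,W,X}.
W ∈ reach(A|{Y}) ⇒ A ⊥̸ W | {Y}.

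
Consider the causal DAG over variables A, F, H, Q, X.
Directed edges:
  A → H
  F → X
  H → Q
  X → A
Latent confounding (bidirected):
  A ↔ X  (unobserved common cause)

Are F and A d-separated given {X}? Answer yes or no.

Bayes-Ball from F | {X} reaches {A,H,Q}.
A ∈ reach(F|{X}) ⇒ F ⊥̸ A | {X}.

No — F and A are d-connected given {X}.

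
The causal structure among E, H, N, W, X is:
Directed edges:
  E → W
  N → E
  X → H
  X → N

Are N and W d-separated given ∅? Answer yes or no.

Bayes-Ball from N | ∅ reaches {E,H,W,X}.
W ∈ reach(N|∅) ⇒ N ⊥̸ W | ∅.

No — N and W are d-connected given ∅.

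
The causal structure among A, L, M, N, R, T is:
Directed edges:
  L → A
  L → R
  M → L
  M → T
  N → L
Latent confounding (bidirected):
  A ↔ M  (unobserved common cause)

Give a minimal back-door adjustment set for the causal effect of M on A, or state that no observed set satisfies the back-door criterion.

M→A: no observed back-door set.

desc(M)\{M}={A,L,R,T}; candidates ⊆ {N}.
M↔A: latent back-door arc(s) into M.
size 0: {}; under {} M still reaches {A} ∋ A.
size 1: {N}; under {N} M still reaches {A} ∋ A.
M↔A cannot be blocked by any observed set — no back-door set.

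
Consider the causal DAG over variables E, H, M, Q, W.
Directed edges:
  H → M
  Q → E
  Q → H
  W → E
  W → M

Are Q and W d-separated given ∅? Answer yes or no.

Bayes-Ball from Q | ∅ reaches {E,H,M}.
W ∉ reach(Q|∅) ⇒ Q ⊥ W | ∅.

Yes — Q ⊥ W | ∅.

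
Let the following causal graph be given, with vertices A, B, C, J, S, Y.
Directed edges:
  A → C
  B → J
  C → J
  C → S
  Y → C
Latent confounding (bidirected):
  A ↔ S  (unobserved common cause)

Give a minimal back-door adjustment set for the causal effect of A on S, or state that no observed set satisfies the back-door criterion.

desc(A)\{A}={C,J,S}; candidates ⊆ {B,Y}.
A↔S: latent back-door arc(s) into A.
size 0: {}; under {} A still reaches {S} ∋ S.
size 1: {B}, {Y}; under {B} A still reaches {S} ∋ S.
size 2: {B,Y}; under {B,Y} A still reaches {S} ∋ S.
A↔S cannot be blocked by any observed set — no back-door set.

A→S: no observed back-door set.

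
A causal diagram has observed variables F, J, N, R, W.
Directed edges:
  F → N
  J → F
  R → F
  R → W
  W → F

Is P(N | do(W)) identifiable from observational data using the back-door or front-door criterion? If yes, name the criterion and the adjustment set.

desc(W)\{W}={F,N}; candidates ⊆ {J,R}.
size 0: {}; under {} W still reaches {F,N,R} ∋ N.
{R}: W⊥N given {R} in G with W→· removed — back-door holds.
P(N|do(W)) = Σ_{R} P(N|W,R)·P(R).

P(N|do(W)): backdoor, adjust for {R}.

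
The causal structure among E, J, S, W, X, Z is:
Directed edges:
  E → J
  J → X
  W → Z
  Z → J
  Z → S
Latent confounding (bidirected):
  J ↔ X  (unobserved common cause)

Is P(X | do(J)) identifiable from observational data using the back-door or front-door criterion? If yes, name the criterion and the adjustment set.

desc(J)\{J}={X}; candidates ⊆ {E,S,W,Z}.
J↔X: latent back-door arc(s) into J.
size 0: {}; under {} J still reaches {E,S,W,X,Z} ∋ X.
size 1: {E}, {S}, {W} …(+1); under {E} J still reaches {S,W,X,Z} ∋ X.
size 2: {E,S}, {E,W}, {E,Z} …(+3); under {E,S} J still reaches {W,X,Z} ∋ X.
J↔X cannot be blocked by any observed set — no back-door set.
No mediator lies on a directed J→…→X path.
Neither criterion identifies P(X|do(J)) in this graph.

P(X|do(J)): not identifiable (no BD/FD set).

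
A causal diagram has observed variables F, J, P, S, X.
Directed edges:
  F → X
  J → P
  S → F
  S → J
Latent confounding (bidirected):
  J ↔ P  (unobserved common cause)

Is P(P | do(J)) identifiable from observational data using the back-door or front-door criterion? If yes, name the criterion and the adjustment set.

P(P|do(J)): not identifiable (no BD/FD set).

desc(J)\{J}={P}; candidates ⊆ {F,S,X}.
J↔P: latent back-door arc(s) into J.
size 0: {}; under {} J still reaches {F,P,S,X} ∋ P.
size 1: {F}, {S}, {X}; under {F} J still reaches {P,S} ∋ P.
size 2: {F,S}, {F,X}, {S,X}; under {F,S} J still reaches {P} ∋ P.
J↔P cannot be blocked by any observed set — no back-door set.
No mediator lies on a directed J→…→P path.
Neither criterion identifies P(P|do(J)) in this graph.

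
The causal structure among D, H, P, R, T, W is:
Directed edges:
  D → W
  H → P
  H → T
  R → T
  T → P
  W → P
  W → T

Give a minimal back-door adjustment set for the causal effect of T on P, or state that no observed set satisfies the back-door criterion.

desc(T)\{T}={P}; candidates ⊆ {D,H,R,W}.
size 0: {}; under {} T still reaches {D,H,P,R,W} ∋ P.
size 1: {D}, {H}, {R} …(+1); under {D} T still reaches {H,P,R,W} ∋ P.
{H,W}: T⊥P given {H,W} in G with T→· removed — back-door holds.

T→P: minimal back-door set {H, W}.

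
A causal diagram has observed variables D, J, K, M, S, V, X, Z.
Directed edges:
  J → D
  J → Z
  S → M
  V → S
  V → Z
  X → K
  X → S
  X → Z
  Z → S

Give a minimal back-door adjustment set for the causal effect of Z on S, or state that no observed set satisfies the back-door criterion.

desc(Z)\{Z}={M,S}; candidates ⊆ {D,J,K,V,X}.
size 0: {}; under {} Z still reaches {D,J,K,M,S,V,X} ∋ S.
size 1: {D}, {J}, {K} …(+2); under {D} Z still reaches {J,K,M,S,V,X} ∋ S.
{V,X}: Z⊥S given {V,X} in G with Z→· removed — back-door holds.

Z→S: minimal back-door set {V, X}.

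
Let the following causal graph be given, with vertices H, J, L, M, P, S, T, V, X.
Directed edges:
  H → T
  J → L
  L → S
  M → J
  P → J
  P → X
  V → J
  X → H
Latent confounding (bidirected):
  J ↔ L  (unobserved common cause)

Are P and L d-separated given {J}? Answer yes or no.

Bayes-Ball from P | {J} reaches {H,L,M,S,T,V,X}.
L ∈ reach(P|{J}) ⇒ P ⊥̸ L | {J}.

No — P and L are d-connected given {J}.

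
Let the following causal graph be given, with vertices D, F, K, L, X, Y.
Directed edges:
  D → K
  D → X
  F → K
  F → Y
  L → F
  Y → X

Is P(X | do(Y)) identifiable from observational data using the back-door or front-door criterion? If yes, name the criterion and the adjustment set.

P(X|do(Y)): backdoor, adjust for ∅.

desc(Y)\{Y}={X}; candidates ⊆ {D,F,K,L}.
∅: Y⊥X given ∅ in G with Y→· removed — back-door holds.
P(X|do(Y)) = P(X|Y) — no adjustment needed.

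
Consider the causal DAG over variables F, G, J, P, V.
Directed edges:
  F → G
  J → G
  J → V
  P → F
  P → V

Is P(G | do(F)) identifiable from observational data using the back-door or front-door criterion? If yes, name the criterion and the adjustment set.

P(G|do(F)): backdoor, adjust for ∅.

desc(F)\{F}={G}; candidates ⊆ {J,P,V}.
∅: F⊥G given ∅ in G with F→· removed — back-door holds.
P(G|do(F)) = P(G|F) — no adjustment needed.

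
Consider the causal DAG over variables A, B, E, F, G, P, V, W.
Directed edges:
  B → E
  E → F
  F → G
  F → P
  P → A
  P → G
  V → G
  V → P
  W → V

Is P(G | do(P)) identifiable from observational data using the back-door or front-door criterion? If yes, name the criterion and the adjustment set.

P(G|do(P)): backdoor, adjust for {F, V}.

desc(P)\{P}={A,G}; candidates ⊆ {B,E,F,V,W}.
size 0: {}; under {} P still reaches {B,E,F,G,V,W} ∋ G.
size 1: {B}, {E}, {F} …(+2); under {B} P still reaches {E,F,G,V,W} ∋ G.
{F,V}: P⊥G given {F,V} in G with P→· removed — back-door holds.
P(G|do(P)) = Σ_{F,V} P(G|P,F,V)·P(F,V).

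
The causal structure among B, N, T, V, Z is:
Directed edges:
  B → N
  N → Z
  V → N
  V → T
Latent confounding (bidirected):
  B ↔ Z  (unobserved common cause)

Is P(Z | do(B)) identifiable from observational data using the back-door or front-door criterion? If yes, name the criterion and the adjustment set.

desc(B)\{B}={N,Z}; candidates ⊆ {T,V}.
B↔Z: latent back-door arc(s) into B.
size 0: {}; under {} B still reaches {Z} ∋ Z.
size 1: {T}, {V}; under {T} B still reaches {Z} ∋ Z.
size 2: {T,V}; under {T,V} B still reaches {Z} ∋ Z.
B↔Z cannot be blocked by any observed set — no back-door set.
{N}: (i) intercepts every directed B→Z path; (ii) no back-door B→{N}; (iii) {B} blocks every back-door {N}→Z. Front-door holds.
P(Z|do(B)) = Σ_{N} P(N|B) Σ_{B'} P(Z|N,B')P(B').

P(Z|do(B)): frontdoor, adjust for {N}.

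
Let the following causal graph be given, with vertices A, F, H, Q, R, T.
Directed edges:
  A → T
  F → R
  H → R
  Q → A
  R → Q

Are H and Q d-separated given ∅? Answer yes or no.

No — H and Q are d-connected given ∅.

Bayes-Ball from H | ∅ reaches {A,Q,R,T}.
Q ∈ reach(H|∅) ⇒ H ⊥̸ Q | ∅.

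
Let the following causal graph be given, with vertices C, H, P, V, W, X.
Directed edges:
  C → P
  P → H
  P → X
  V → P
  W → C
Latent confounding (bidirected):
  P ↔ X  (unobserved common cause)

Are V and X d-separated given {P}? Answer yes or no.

No — V and X are d-connected given {P}.

Bayes-Ball from V | {P} reaches {C,W,X}.
X ∈ reach(V|{P}) ⇒ V ⊥̸ X | {P}.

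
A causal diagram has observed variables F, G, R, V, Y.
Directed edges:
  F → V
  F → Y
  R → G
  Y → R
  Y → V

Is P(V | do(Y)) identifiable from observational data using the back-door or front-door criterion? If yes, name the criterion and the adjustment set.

desc(Y)\{Y}={G,R,V}; candidates ⊆ {F}.
size 0: {}; under {} Y still reaches {F,V} ∋ V.
{F}: Y⊥V given {F} in G with Y→· removed — back-door holds.
P(V|do(Y)) = Σ_{F} P(V|Y,F)·P(F).

P(V|do(Y)): backdoor, adjust for {F}.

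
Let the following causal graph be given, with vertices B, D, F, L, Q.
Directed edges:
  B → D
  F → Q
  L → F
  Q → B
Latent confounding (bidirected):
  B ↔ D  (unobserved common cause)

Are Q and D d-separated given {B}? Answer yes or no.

No — Q and D are d-connected given {B}.

Bayes-Ball from Q | {B} reaches {D,F,L}.
D ∈ reach(Q|{B}) ⇒ Q ⊥̸ D | {B}.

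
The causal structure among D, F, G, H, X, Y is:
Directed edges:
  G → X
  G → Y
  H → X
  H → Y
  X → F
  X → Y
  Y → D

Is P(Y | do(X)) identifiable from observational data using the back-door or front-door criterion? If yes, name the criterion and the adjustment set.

P(Y|do(X)): backdoor, adjust for {G, H}.

desc(X)\{X}={D,F,Y}; candidates ⊆ {G,H}.
size 0: {}; under {} X still reaches {D,G,H,Y} ∋ Y.
size 1: {G}, {H}; under {G} X still reaches {D,H,Y} ∋ Y.
{G,H}: X⊥Y given {G,H} in G with X→· removed — back-door holds.
P(Y|do(X)) = Σ_{G,H} P(Y|X,G,H)·P(G,H).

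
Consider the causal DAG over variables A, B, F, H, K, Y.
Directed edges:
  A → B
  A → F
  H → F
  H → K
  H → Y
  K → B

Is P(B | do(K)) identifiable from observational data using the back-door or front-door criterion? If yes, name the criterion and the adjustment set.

desc(K)\{K}={B}; candidates ⊆ {A,F,H,Y}.
∅: K⊥B given ∅ in G with K→· removed — back-door holds.
P(B|do(K)) = P(B|K) — no adjustment needed.

P(B|do(K)): backdoor, adjust for ∅.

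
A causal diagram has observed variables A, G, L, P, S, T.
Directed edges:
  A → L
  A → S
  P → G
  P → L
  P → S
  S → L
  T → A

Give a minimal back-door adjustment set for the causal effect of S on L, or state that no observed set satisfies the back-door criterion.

S→L: minimal back-door set {A, P}.

desc(S)\{S}={L}; candidates ⊆ {A,G,P,T}.
size 0: {}; under {} S still reaches {A,G,L,P,T} ∋ L.
size 1: {A}, {G}, {P} …(+1); under {A} S still reaches {G,L,P} ∋ L.
{A,P}: S⊥L given {A,P} in G with S→· removed — back-door holds.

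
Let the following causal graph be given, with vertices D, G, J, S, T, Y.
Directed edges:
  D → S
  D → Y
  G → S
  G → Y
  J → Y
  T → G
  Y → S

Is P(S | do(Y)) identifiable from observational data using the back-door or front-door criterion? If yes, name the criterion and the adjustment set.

P(S|do(Y)): backdoor, adjust for {D, G}.

desc(Y)\{Y}={S}; candidates ⊆ {D,G,J,T}.
size 0: {}; under {} Y still reaches {D,G,J,S,T} ∋ S.
size 1: {D}, {G}, {J} …(+1); under {D} Y still reaches {G,J,S,T} ∋ S.
{D,G}: Y⊥S given {D,G} in G with Y→· removed — back-door holds.
P(S|do(Y)) = Σ_{D,G} P(S|Y,D,G)·P(D,G).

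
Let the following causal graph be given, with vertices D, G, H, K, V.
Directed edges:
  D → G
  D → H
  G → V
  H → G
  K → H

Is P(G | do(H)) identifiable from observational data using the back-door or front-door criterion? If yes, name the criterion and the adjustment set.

desc(H)\{H}={G,V}; candidates ⊆ {D,K}.
size 0: {}; under {} H still reaches {D,G,K,V} ∋ G.
{D}: H⊥G given {D} in G with H→· removed — back-door holds.
P(G|do(H)) = Σ_{D} P(G|H,D)·P(D).

P(G|do(H)): backdoor, adjust for {D}.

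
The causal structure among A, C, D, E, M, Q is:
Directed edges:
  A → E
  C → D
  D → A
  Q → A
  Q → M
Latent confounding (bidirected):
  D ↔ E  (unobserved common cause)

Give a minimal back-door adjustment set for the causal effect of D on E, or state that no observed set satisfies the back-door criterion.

D→E: no observed back-door set.

desc(D)\{D}={A,E}; candidates ⊆ {C,M,Q}.
D↔E: latent back-door arc(s) into D.
size 0: {}; under {} D still reaches {C,E} ∋ E.
size 1: {C}, {M}, {Q}; under {C} D still reaches {E} ∋ E.
size 2: {C,M}, {C,Q}, {M,Q}; under {C,M} D still reaches {E} ∋ E.
D↔E cannot be blocked by any observed set — no back-door set.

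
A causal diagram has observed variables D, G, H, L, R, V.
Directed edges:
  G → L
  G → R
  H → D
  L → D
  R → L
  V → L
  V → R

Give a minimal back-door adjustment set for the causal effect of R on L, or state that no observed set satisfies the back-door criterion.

R→L: minimal back-door set {G, V}.

desc(R)\{R}={D,L}; candidates ⊆ {G,H,V}.
size 0: {}; under {} R still reaches {D,G,L,V} ∋ L.
size 1: {G}, {H}, {V}; under {G} R still reaches {D,L,V} ∋ L.
{G,V}: R⊥L given {G,V} in G with R→· removed — back-door holds.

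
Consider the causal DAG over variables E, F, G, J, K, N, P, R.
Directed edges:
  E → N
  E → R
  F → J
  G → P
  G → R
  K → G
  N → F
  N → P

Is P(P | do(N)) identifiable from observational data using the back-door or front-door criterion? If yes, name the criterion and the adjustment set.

desc(N)\{N}={F,J,P}; candidates ⊆ {E,G,K,R}.
∅: N⊥P given ∅ in G with N→· removed — back-door holds.
P(P|do(N)) = P(P|N) — no adjustment needed.

P(P|do(N)): backdoor, adjust for ∅.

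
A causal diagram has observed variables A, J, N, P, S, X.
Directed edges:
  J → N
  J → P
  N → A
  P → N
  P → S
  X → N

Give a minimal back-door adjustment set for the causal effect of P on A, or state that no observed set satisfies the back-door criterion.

desc(P)\{P}={A,N,S}; candidates ⊆ {J,X}.
size 0: {}; under {} P still reaches {A,J,N} ∋ A.
{J}: P⊥A given {J} in G with P→· removed — back-door holds.

P→A: minimal back-door set {J}.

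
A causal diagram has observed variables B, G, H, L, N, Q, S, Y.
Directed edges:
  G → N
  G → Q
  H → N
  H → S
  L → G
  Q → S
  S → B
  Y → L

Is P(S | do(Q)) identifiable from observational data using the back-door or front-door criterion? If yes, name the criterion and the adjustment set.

P(S|do(Q)): backdoor, adjust for ∅.

desc(Q)\{Q}={B,S}; candidates ⊆ {G,H,L,N,Y}.
∅: Q⊥S given ∅ in G with Q→· removed — back-door holds.
P(S|do(Q)) = P(S|Q) — no adjustment needed.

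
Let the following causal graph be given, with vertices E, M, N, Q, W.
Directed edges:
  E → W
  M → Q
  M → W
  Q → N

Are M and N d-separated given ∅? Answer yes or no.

No — M and N are d-connected given ∅.

Bayes-Ball from M | ∅ reaches {N,Q,W}.
N ∈ reach(M|∅) ⇒ M ⊥̸ N | ∅.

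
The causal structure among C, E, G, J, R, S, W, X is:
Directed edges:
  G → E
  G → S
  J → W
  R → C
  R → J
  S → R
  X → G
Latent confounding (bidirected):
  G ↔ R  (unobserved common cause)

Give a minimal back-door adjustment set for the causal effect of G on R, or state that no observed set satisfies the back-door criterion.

desc(G)\{G}={C,E,J,R,S,W}; candidates ⊆ {X}.
G↔R: latent back-door arc(s) into G.
size 0: {}; under {} G still reaches {C,J,R,W,X} ∋ R.
size 1: {X}; under {X} G still reaches {C,J,R,W} ∋ R.
G↔R cannot be blocked by any observed set — no back-door set.

G→R: no observed back-door set.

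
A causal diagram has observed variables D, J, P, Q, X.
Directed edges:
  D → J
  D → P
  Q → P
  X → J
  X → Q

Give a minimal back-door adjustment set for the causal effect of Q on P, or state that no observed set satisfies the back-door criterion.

desc(Q)\{Q}={P}; candidates ⊆ {D,J,X}.
∅: Q⊥P given ∅ in G with Q→· removed — back-door holds.

Q→P: minimal back-door set ∅.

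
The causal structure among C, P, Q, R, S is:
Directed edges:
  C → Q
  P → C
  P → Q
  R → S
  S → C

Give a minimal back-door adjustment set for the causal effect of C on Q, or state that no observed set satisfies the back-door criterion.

C→Q: minimal back-door set {P}.

desc(C)\{C}={Q}; candidates ⊆ {P,R,S}.
size 0: {}; under {} C still reaches {P,Q,R,S} ∋ Q.
{P}: C⊥Q given {P} in G with C→· removed — back-door holds.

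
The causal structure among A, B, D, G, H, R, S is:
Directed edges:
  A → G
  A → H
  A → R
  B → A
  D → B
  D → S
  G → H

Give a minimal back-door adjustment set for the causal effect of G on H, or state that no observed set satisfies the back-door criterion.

G→H: minimal back-door set {A}.

desc(G)\{G}={H}; candidates ⊆ {A,B,D,R,S}.
size 0: {}; under {} G still reaches {A,B,D,H,R,S} ∋ H.
{A}: G⊥H given {A} in G with G→· removed — back-door holds.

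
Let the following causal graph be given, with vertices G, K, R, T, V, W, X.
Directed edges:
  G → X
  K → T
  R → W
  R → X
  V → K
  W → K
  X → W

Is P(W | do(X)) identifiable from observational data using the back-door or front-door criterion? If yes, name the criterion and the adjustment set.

desc(X)\{X}={K,T,W}; candidates ⊆ {G,R,V}.
size 0: {}; under {} X still reaches {G,K,R,T,W} ∋ W.
{R}: X⊥W given {R} in G with X→· removed — back-door holds.
P(W|do(X)) = Σ_{R} P(W|X,R)·P(R).

P(W|do(X)): backdoor, adjust for {R}.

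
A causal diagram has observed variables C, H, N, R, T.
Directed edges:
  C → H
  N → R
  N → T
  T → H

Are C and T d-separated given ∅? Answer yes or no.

Bayes-Ball from C | ∅ reaches {H}.
T ∉ reach(C|∅) ⇒ C ⊥ T | ∅.

Yes — C ⊥ T | ∅.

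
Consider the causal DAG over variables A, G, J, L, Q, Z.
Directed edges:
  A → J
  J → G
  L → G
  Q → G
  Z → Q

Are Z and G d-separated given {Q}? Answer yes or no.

Bayes-Ball from Z | {Q} reaches ∅.
G ∉ reach(Z|{Q}) ⇒ Z ⊥ G | {Q}.

Yes — Z ⊥ G | {Q}.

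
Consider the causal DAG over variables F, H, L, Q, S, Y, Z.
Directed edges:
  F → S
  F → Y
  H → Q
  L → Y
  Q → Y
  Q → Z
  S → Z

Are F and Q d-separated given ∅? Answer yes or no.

Yes — F ⊥ Q | ∅.

Bayes-Ball from F | ∅ reaches {S,Y,Z}.
Q ∉ reach(F|∅) ⇒ F ⊥ Q | ∅.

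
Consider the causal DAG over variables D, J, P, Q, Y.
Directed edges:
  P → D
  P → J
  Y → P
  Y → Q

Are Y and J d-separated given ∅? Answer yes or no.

No — Y and J are d-connected given ∅.

Bayes-Ball from Y | ∅ reaches {D,J,P,Q}.
J ∈ reach(Y|∅) ⇒ Y ⊥̸ J | ∅.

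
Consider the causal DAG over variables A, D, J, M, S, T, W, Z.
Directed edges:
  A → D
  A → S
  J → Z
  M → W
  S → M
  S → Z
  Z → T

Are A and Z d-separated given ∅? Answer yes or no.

Bayes-Ball from A | ∅ reaches {D,M,S,T,W,Z}.
Z ∈ reach(A|∅) ⇒ A ⊥̸ Z | ∅.

No — A and Z are d-connected given ∅.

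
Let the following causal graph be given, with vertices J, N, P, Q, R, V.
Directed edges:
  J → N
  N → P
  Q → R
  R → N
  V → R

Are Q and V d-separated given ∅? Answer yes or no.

Yes — Q ⊥ V | ∅.

Bayes-Ball from Q | ∅ reaches {N,P,R}.
V ∉ reach(Q|∅) ⇒ Q ⊥ V | ∅.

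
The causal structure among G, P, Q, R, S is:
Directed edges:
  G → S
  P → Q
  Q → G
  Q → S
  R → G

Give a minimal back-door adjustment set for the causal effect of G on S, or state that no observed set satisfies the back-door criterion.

G→S: minimal back-door set {Q}.

desc(G)\{G}={S}; candidates ⊆ {P,Q,R}.
size 0: {}; under {} G still reaches {P,Q,R,S} ∋ S.
{Q}: G⊥S given {Q} in G with G→· removed — back-door holds.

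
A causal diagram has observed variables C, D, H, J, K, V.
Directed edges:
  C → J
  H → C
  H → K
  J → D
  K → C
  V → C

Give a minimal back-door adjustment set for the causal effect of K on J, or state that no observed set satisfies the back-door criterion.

desc(K)\{K}={C,D,J}; candidates ⊆ {H,V}.
size 0: {}; under {} K still reaches {C,D,H,J} ∋ J.
{H}: K⊥J given {H} in G with K→· removed — back-door holds.

K→J: minimal back-door set {H}.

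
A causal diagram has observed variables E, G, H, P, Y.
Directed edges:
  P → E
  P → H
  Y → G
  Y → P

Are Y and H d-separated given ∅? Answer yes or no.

Bayes-Ball from Y | ∅ reaches {E,G,H,P}.
H ∈ reach(Y|∅) ⇒ Y ⊥̸ H | ∅.

No — Y and H are d-connected given ∅.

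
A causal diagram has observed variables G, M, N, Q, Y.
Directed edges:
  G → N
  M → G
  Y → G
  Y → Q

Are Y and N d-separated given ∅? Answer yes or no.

Bayes-Ball from Y | ∅ reaches {G,N,Q}.
N ∈ reach(Y|∅) ⇒ Y ⊥̸ N | ∅.

No — Y and N are d-connected given ∅.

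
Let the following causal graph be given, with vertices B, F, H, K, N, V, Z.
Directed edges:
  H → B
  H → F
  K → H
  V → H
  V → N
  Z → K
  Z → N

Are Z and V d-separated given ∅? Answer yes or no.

Bayes-Ball from Z | ∅ reaches {B,F,H,K,N}.
V ∉ reach(Z|∅) ⇒ Z ⊥ V | ∅.

Yes — Z ⊥ V | ∅.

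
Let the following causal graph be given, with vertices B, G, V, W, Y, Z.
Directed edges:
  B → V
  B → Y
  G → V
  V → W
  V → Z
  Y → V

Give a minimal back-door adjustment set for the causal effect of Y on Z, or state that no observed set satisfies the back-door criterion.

Y→Z: minimal back-door set {B}.

desc(Y)\{Y}={V,W,Z}; candidates ⊆ {B,G}.
size 0: {}; under {} Y still reaches {B,V,W,Z} ∋ Z.
{B}: Y⊥Z given {B} in G with Y→· removed — back-door holds.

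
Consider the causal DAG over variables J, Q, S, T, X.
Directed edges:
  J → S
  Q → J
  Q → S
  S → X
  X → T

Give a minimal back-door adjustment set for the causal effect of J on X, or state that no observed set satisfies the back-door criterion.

desc(J)\{J}={S,T,X}; candidates ⊆ {Q}.
size 0: {}; under {} J still reaches {Q,S,T,X} ∋ X.
{Q}: J⊥X given {Q} in G with J→· removed — back-door holds.

J→X: minimal back-door set {Q}.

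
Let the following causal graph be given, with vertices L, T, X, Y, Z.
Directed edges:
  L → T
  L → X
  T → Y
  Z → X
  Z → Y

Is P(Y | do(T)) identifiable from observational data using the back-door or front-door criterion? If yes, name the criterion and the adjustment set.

desc(T)\{T}={Y}; candidates ⊆ {L,X,Z}.
∅: T⊥Y given ∅ in G with T→· removed — back-door holds.
P(Y|do(T)) = P(Y|T) — no adjustment needed.

P(Y|do(T)): backdoor, adjust for ∅.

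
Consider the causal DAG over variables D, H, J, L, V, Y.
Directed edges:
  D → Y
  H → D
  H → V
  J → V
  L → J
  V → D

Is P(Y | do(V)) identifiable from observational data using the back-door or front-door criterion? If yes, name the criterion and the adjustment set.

desc(V)\{V}={D,Y}; candidates ⊆ {H,J,L}.
size 0: {}; under {} V still reaches {D,H,J,L,Y} ∋ Y.
{H}: V⊥Y given {H} in G with V→· removed — back-door holds.
P(Y|do(V)) = Σ_{H} P(Y|V,H)·P(H).

P(Y|do(V)): backdoor, adjust for {H}.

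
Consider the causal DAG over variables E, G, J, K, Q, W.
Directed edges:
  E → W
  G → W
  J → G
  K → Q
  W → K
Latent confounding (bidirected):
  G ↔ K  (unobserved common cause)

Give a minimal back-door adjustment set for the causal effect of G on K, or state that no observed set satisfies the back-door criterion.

G→K: no observed back-door set.

desc(G)\{G}={K,Q,W}; candidates ⊆ {E,J}.
G↔K: latent back-door arc(s) into G.
size 0: {}; under {} G still reaches {J,K,Q} ∋ K.
size 1: {E}, {J}; under {E} G still reaches {J,K,Q} ∋ K.
size 2: {E,J}; under {E,J} G still reaches {K,Q} ∋ K.
G↔K cannot be blocked by any observed set — no back-door set.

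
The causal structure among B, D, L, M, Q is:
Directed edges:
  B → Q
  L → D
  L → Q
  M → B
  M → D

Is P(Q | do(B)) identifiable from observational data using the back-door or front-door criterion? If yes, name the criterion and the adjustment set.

P(Q|do(B)): backdoor, adjust for ∅.

desc(B)\{B}={Q}; candidates ⊆ {D,L,M}.
∅: B⊥Q given ∅ in G with B→· removed — back-door holds.
P(Q|do(B)) = P(Q|B) — no adjustment needed.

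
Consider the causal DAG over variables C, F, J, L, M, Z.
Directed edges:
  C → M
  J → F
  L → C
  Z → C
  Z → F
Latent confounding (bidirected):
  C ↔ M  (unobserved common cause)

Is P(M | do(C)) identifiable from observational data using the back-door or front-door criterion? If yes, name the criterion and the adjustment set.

desc(C)\{C}={M}; candidates ⊆ {F,J,L,Z}.
C↔M: latent back-door arc(s) into C.
size 0: {}; under {} C still reaches {F,L,M,Z} ∋ M.
size 1: {F}, {J}, {L} …(+1); under {F} C still reaches {J,L,M,Z} ∋ M.
size 2: {F,J}, {F,L}, {F,Z} …(+3); under {F,J} C still reaches {L,M,Z} ∋ M.
C↔M cannot be blocked by any observed set — no back-door set.
No mediator lies on a directed C→…→M path.
Neither criterion identifies P(M|do(C)) in this graph.

P(M|do(C)): not identifiable (no BD/FD set).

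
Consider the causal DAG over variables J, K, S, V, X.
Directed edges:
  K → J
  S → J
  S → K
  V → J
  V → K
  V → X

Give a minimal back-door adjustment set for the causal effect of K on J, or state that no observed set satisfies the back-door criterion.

desc(K)\{K}={J}; candidates ⊆ {S,V,X}.
size 0: {}; under {} K still reaches {J,S,V,X} ∋ J.
size 1: {S}, {V}, {X}; under {S} K still reaches {J,V,X} ∋ J.
{S,V}: K⊥J given {S,V} in G with K→· removed — back-door holds.

K→J: minimal back-door set {S, V}.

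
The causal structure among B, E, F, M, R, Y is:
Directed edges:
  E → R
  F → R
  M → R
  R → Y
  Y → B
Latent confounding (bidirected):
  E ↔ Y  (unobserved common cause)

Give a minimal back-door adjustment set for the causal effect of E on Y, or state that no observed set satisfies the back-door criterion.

desc(E)\{E}={B,R,Y}; candidates ⊆ {F,M}.
E↔Y: latent back-door arc(s) into E.
size 0: {}; under {} E still reaches {B,Y} ∋ Y.
size 1: {F}, {M}; under {F} E still reaches {B,Y} ∋ Y.
size 2: {F,M}; under {F,M} E still reaches {B,Y} ∋ Y.
E↔Y cannot be blocked by any observed set — no back-door set.

E→Y: no observed back-door set.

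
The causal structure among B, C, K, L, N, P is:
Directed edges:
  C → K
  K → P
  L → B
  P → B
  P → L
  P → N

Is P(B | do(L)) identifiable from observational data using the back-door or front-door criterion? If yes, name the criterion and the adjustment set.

desc(L)\{L}={B}; candidates ⊆ {C,K,N,P}.
size 0: {}; under {} L still reaches {B,C,K,N,P} ∋ B.
{P}: L⊥B given {P} in G with L→· removed — back-door holds.
P(B|do(L)) = Σ_{P} P(B|L,P)·P(P).

P(B|do(L)): backdoor, adjust for {P}.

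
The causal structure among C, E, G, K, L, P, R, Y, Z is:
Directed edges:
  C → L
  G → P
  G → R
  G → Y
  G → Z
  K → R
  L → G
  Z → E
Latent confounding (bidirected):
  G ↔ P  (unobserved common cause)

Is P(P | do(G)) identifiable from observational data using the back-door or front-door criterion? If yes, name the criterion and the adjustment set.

P(P|do(G)): not identifiable (no BD/FD set).

desc(G)\{G}={E,P,R,Y,Z}; candidates ⊆ {C,K,L}.
G↔P: latent back-door arc(s) into G.
size 0: {}; under {} G still reaches {C,L,P} ∋ P.
size 1: {C}, {K}, {L}; under {C} G still reaches {L,P} ∋ P.
size 2: {C,K}, {C,L}, {K,L}; under {C,K} G still reaches {L,P} ∋ P.
G↔P cannot be blocked by any observed set — no back-door set.
No mediator lies on a directed G→…→P path.
Neither criterion identifies P(P|do(G)) in this graph.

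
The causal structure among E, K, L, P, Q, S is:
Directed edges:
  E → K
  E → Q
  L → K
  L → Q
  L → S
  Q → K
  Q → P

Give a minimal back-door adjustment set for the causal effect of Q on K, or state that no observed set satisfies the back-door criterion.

Q→K: minimal back-door set {E, L}.

desc(Q)\{Q}={K,P}; candidates ⊆ {E,L,S}.
size 0: {}; under {} Q still reaches {E,K,L,S} ∋ K.
size 1: {E}, {L}, {S}; under {E} Q still reaches {K,L,S} ∋ K.
{E,L}: Q⊥K given {E,L} in G with Q→· removed — back-door holds.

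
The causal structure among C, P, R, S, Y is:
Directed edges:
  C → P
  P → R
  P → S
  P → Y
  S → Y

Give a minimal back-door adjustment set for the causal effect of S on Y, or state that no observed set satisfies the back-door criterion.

S→Y: minimal back-door set {P}.

desc(S)\{S}={Y}; candidates ⊆ {C,P,R}.
size 0: {}; under {} S still reaches {C,P,R,Y} ∋ Y.
{P}: S⊥Y given {P} in G with S→· removed — back-door holds.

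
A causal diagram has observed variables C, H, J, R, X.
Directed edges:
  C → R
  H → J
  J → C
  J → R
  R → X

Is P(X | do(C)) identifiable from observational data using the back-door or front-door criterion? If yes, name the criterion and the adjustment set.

desc(C)\{C}={R,X}; candidates ⊆ {H,J}.
size 0: {}; under {} C still reaches {H,J,R,X} ∋ X.
{J}: C⊥X given {J} in G with C→· removed — back-door holds.
P(X|do(C)) = Σ_{J} P(X|C,J)·P(J).

P(X|do(C)): backdoor, adjust for {J}.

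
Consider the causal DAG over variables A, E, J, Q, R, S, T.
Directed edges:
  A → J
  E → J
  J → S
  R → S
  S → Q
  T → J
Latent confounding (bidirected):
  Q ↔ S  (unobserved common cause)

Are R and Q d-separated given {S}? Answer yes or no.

Bayes-Ball from R | {S} reaches {A,E,J,Q,T}.
Q ∈ reach(R|{S}) ⇒ R ⊥̸ Q | {S}.

No — R and Q are d-connected given {S}.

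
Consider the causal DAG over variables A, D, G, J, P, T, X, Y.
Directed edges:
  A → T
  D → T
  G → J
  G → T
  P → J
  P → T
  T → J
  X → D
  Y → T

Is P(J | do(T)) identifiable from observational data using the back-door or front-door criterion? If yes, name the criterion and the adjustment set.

desc(T)\{T}={J}; candidates ⊆ {A,D,G,P,X,Y}.
size 0: {}; under {} T still reaches {A,D,G,J,P,X,Y} ∋ J.
size 1: {A}, {D}, {G} …(+3); under {A} T still reaches {D,G,J,P,X,Y} ∋ J.
{G,P}: T⊥J given {G,P} in G with T→· removed — back-door holds.
P(J|do(T)) = Σ_{G,P} P(J|T,G,P)·P(G,P).

P(J|do(T)): backdoor, adjust for {G, P}.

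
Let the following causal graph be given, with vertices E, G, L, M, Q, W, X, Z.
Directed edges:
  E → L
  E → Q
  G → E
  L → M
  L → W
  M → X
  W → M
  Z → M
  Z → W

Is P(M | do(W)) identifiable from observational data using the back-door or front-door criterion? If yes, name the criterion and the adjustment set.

P(M|do(W)): backdoor, adjust for {L, Z}.

desc(W)\{W}={M,X}; candidates ⊆ {E,G,L,Q,Z}.
size 0: {}; under {} W still reaches {E,G,L,M,Q,X,Z} ∋ M.
size 1: {E}, {G}, {L} …(+2); under {E} W still reaches {L,M,X,Z} ∋ M.
{L,Z}: W⊥M given {L,Z} in G with W→· removed — back-door holds.
P(M|do(W)) = Σ_{L,Z} P(M|W,L,Z)·P(L,Z).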